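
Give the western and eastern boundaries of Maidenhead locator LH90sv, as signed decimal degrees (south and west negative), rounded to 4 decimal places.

59.5000, 59.5833

Field L=11, H=7: +11·20° lon, +7·10° lat → SW at lon 40°, lat -20°.
Square 9, 0: +9·2° lon, +0·1° lat → SW at lon 58°, lat -20°.
Subsquare s=18, v=21: +18·0.0833333° lon, +21·0.0416667° lat → SW at lon 59.5°, lat -19.125°.
Cell spans 0.0833333° lon × 0.0416667° lat.
west 59.5000, east 59.5833.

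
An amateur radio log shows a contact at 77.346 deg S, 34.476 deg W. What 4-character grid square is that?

HB22

Offset from 180°W / 90°S: lon 145.52°, lat 12.65°.
Field: lon ⌊145.52/20⌋ = 7 → H; lat ⌊12.65/10⌋ = 1 → B.
Square: lon ⌊5.52/2⌋ = 2; lat ⌊2.65/1⌋ = 2.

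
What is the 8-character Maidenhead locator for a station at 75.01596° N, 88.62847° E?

NQ45ha53

Offset from 180°W / 90°S: lon 268.62847°, lat 165.01596°.
Field: 268.62847/20 → 13 → N, 165.01596/10 → 16 → Q; chars NQ.
Square: 8.62847/2 → 4, 5.01596/1 → 5; chars 45.
Subsquare: 0.62847/0.0833333 → 7 → h, 0.01596/0.0416667 → 0 → a; chars ha.
Extended square: 0.04514/0.00833333 → 5, 0.01596/0.00416667 → 3; chars 53.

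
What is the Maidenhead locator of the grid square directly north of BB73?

BB74

Latitude square 3; +1 → 4.
The longitude characters are unchanged.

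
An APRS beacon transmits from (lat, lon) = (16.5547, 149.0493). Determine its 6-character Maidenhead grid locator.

Shift to the Maidenhead origin (180°W, 90°S): lon 329.0493, lat 106.5547.
Field: 329.0493/20 → 16 → Q, 106.5547/10 → 10 → K; chars QK.
Square: 9.0493/2 → 4, 6.5547/1 → 6; chars 46.
Subsquare: 1.0493/0.0833333 → 12 → m, 0.5547/0.0416667 → 13 → n; chars mn.

QK46mn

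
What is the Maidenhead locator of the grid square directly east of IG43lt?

Longitude subsquare l = 11; +1 → 12 = m.
The latitude characters are unchanged.

IG43mt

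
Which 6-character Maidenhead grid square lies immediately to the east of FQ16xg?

FQ26ag

Longitude subsquare x = 23; +1 → 24, wraps to 0 = a, carry into square.
Longitude square 1; +1 → 2.
The latitude characters are unchanged.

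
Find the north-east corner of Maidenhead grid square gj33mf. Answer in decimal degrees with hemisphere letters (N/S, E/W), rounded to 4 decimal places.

3.2500° N, 52.9167° W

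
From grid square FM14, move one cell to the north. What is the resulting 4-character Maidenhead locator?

FM15

Latitude square 4; +1 → 5.
The longitude characters are unchanged.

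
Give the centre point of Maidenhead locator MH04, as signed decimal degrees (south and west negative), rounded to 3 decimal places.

-15.500, 61.000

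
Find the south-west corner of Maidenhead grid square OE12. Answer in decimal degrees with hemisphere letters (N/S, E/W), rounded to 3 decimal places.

48.000° S, 102.000° E

Field O=14, E=4: +14·20° lon, +4·10° lat → SW at lon 100°, lat -50°.
Square 1, 2: +1·2° lon, +2·1° lat → SW at lon 102°, lat -48°.
latitude 48.000° S, longitude 102.000° E.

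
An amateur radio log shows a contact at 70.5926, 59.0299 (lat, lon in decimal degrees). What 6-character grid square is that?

Shift to the Maidenhead origin (180°W, 90°S): lon 239.0299, lat 160.5926.
Field: 239.0299/20 → 11 → L, 160.5926/10 → 16 → Q; chars LQ.
Square: 19.0299/2 → 9, 0.5926/1 → 0; chars 90.
Subsquare: 1.0299/0.0833333 → 12 → m, 0.5926/0.0416667 → 14 → o; chars mo.

LQ90mo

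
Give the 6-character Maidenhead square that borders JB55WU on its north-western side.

Longitude subsquare w = 22; −1 → 21 = v.
Latitude subsquare u = 20; +1 → 21 = v.

JB55vv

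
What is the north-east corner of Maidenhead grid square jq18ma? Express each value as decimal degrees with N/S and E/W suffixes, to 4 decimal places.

Field J=9, Q=16: +9·20° lon, +16·10° lat → SW at lon 0°, lat 70°.
Square 1, 8: +1·2° lon, +8·1° lat → SW at lon 2°, lat 78°.
Subsquare m=12, a=0: +12·0.0833333° lon, +0·0.0416667° lat → SW at lon 3°, lat 78°.
Cell spans 0.0833333° lon × 0.0416667° lat. NE corner is SW corner plus one full cell.
latitude 78.0417° N, longitude 3.0833° E.

78.0417° N, 3.0833° E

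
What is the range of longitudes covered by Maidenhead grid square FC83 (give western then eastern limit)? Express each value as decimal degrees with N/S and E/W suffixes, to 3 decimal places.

64.000° W, 62.000° W

Field F=5, C=2: +5·20° lon, +2·10° lat → SW at lon -80°, lat -70°.
Square 8, 3: +8·2° lon, +3·1° lat → SW at lon -64°, lat -67°.
Cell spans 2° lon × 1° lat.
west 64.000° W, east 62.000° W.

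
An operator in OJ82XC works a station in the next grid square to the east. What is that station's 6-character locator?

Longitude subsquare x = 23; +1 → 24, wraps to 0 = a, carry into square.
Longitude square 8; +1 → 9.
The latitude characters are unchanged.

OJ92ac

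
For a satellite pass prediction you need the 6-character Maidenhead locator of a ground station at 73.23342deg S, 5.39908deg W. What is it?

IB76hs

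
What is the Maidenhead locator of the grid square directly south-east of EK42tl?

EK42uk

Longitude subsquare t = 19; +1 → 20 = u.
Latitude subsquare l = 11; −1 → 10 = k.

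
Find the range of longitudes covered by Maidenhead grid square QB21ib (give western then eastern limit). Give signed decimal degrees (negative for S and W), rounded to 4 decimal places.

Field Q=16, B=1: +16·20° lon, +1·10° lat → SW at lon 140°, lat -80°.
Square 2, 1: +2·2° lon, +1·1° lat → SW at lon 144°, lat -79°.
Subsquare i=8, b=1: +8·0.0833333° lon, +1·0.0416667° lat → SW at lon 144.667°, lat -78.9583°.
Cell spans 0.0833333° lon × 0.0416667° lat.
west 144.6667, east 144.7500.

144.6667, 144.7500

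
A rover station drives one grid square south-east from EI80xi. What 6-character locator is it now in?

EI90ah

Longitude subsquare x = 23; +1 → 24, wraps to 0 = a, carry into square.
Longitude square 8; +1 → 9.
Latitude subsquare i = 8; −1 → 7 = h.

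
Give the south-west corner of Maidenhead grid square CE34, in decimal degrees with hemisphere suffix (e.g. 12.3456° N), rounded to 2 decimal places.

Field C=2, E=4: +2·20° lon, +4·10° lat → SW at lon -140°, lat -50°.
Square 3, 4: +3·2° lon, +4·1° lat → SW at lon -134°, lat -46°.
latitude 46.00° S, longitude 134.00° W.

46.00° S, 134.00° W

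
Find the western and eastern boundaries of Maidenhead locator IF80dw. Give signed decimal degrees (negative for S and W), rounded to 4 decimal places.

-3.7500, -3.6667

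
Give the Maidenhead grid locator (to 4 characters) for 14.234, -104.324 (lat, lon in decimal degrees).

Shift to the Maidenhead origin (180°W, 90°S): lon 75.68, lat 104.23.
Field: 75.68/20 → 3 → D, 104.23/10 → 10 → K; chars DK.
Square: 15.68/2 → 7, 4.23/1 → 4; chars 74.

DK74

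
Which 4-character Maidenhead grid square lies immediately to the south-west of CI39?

CI28

Longitude square 3; −1 → 2.
Latitude square 9; −1 → 8.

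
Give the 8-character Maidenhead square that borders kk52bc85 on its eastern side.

Longitude extended square 8; +1 → 9.
The latitude characters are unchanged.

KK52bc95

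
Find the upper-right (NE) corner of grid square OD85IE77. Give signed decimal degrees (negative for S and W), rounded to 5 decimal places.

-54.80000, 116.73333

Field O=14, D=3: +14·20° lon, +3·10° lat → SW at lon 100°, lat -60°.
Square 8, 5: +8·2° lon, +5·1° lat → SW at lon 116°, lat -55°.
Subsquare i=8, e=4: +8·0.0833333° lon, +4·0.0416667° lat → SW at lon 116.667°, lat -54.8333°.
Extended square 7, 7: +7·0.00833333° lon, +7·0.00416667° lat → SW at lon 116.725°, lat -54.8042°.
Cell spans 0.00833333° lon × 0.00416667° lat. NE corner is SW corner plus one full cell.
latitude -54.80000, longitude 116.73333.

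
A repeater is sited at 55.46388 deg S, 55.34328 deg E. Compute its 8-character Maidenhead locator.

Shift to the Maidenhead origin (180°W, 90°S): lon 235.34328, lat 34.53612.
Field: 235.34328/20 → 11 → L, 34.53612/10 → 3 → D; chars LD.
Square: 15.34328/2 → 7, 4.53612/1 → 4; chars 74.
Subsquare: 1.34328/0.0833333 → 16 → q, 0.53612/0.0416667 → 12 → m; chars qm.
Extended square: 0.00995/0.00833333 → 1, 0.03612/0.00416667 → 8; chars 18.

LD74qm18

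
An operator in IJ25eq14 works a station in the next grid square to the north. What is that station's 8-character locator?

Latitude extended square 4; +1 → 5.
The longitude characters are unchanged.

IJ25eq15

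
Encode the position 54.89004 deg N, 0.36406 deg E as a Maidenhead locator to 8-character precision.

JO04ev33

Shift to the Maidenhead origin (180°W, 90°S): lon 180.36406, lat 144.89004.
Field: lon ⌊180.36406/20⌋ = 9 → J; lat ⌊144.89004/10⌋ = 14 → O.
Square: lon ⌊0.36406/2⌋ = 0; lat ⌊4.89004/1⌋ = 4.
Subsquare: lon ⌊0.36406/0.0833333⌋ = 4 → e; lat ⌊0.89004/0.0416667⌋ = 21 → v.
Extended square: lon ⌊0.03073/0.00833333⌋ = 3; lat ⌊0.01504/0.00416667⌋ = 3.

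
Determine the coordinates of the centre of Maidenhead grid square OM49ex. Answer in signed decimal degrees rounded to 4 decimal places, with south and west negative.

39.9792, 108.3750

Field O=14, M=12: +14·20° lon, +12·10° lat → SW at lon 100°, lat 30°.
Square 4, 9: +4·2° lon, +9·1° lat → SW at lon 108°, lat 39°.
Subsquare e=4, x=23: +4·0.0833333° lon, +23·0.0416667° lat → SW at lon 108.333°, lat 39.9583°.
Cell spans 0.0833333° lon × 0.0416667° lat. Centre is SW corner plus half of each.
latitude 39.9792, longitude 108.3750.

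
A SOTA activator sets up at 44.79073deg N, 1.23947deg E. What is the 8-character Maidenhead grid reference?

JN04os89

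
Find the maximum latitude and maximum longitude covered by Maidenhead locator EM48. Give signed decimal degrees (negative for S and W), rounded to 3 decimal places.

Field E=4, M=12: +4·20° lon, +12·10° lat → SW at lon -100°, lat 30°.
Square 4, 8: +4·2° lon, +8·1° lat → SW at lon -92°, lat 38°.
Cell spans 2° lon × 1° lat. NE corner is SW corner plus one full cell.
latitude 39.000, longitude -90.000.

39.000, -90.000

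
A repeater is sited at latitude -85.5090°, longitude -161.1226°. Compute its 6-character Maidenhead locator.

AA94kl

Offset from 180°W / 90°S: lon 18.8774°, lat 4.4910°.
Field: lon ⌊18.8774/20⌋ = 0 → A; lat ⌊4.4910/10⌋ = 0 → A.
Square: lon ⌊18.8774/2⌋ = 9; lat ⌊4.4910/1⌋ = 4.
Subsquare: lon ⌊0.8774/0.0833333⌋ = 10 → k; lat ⌊0.4910/0.0416667⌋ = 11 → l.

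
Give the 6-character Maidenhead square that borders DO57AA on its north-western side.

DO47xb

Longitude subsquare a = 0; −1 → -1, wraps to 23 = x, carry into square.
Longitude square 5; −1 → 4.
Latitude subsquare a = 0; +1 → 1 = b.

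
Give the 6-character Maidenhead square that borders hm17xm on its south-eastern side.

HM27al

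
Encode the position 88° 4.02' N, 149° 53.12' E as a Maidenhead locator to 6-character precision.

QR48wb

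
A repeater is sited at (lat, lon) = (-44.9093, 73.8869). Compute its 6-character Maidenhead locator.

Shift to the Maidenhead origin (180°W, 90°S): lon 253.8869, lat 45.0907.
Field: lon ⌊253.8869/20⌋ = 12 → M; lat ⌊45.0907/10⌋ = 4 → E.
Square: lon ⌊13.8869/2⌋ = 6; lat ⌊5.0907/1⌋ = 5.
Subsquare: lon ⌊1.8869/0.0833333⌋ = 22 → w; lat ⌊0.0907/0.0416667⌋ = 2 → c.

ME65wc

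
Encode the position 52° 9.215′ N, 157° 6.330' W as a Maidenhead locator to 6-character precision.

Add 180° to longitude and 90° to latitude: 22.8945, 142.1536.
Field (20°×10°, letters A–R): 22.8945/20 → 1 → B, 142.1536/10 → 14 → O; chars BO.
Square (2°×1°, digits 0–9): 2.8945/2 → 1, 2.1536/1 → 2; chars 12.
Subsquare (5′×2.5′, letters a–x): 0.8945/0.0833333 → 10 → k, 0.1536/0.0416667 → 3 → d; chars kd.

BO12kd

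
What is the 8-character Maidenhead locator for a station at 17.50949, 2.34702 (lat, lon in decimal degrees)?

JK17em12

Add 180° to longitude and 90° to latitude: 182.34702, 107.50949.
Field (20°×10°, letters A–R): lon ⌊182.34702/20⌋ = 9 → J; lat ⌊107.50949/10⌋ = 10 → K.
Square (2°×1°, digits 0–9): lon ⌊2.34702/2⌋ = 1; lat ⌊7.50949/1⌋ = 7.
Subsquare (5′×2.5′, letters a–x): lon ⌊0.34702/0.0833333⌋ = 4 → e; lat ⌊0.50949/0.0416667⌋ = 12 → m.
Extended square (30″×15″, digits 0–9): lon ⌊0.01369/0.00833333⌋ = 1; lat ⌊0.00949/0.00416667⌋ = 2.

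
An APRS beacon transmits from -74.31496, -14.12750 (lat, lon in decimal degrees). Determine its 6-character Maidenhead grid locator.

IB25wq

Shift to the Maidenhead origin (180°W, 90°S): lon 165.8725, lat 15.6850.
Field: lon ⌊165.8725/20⌋ = 8 → I; lat ⌊15.6850/10⌋ = 1 → B.
Square: lon ⌊5.8725/2⌋ = 2; lat ⌊5.6850/1⌋ = 5.
Subsquare: lon ⌊1.8725/0.0833333⌋ = 22 → w; lat ⌊0.6850/0.0416667⌋ = 16 → q.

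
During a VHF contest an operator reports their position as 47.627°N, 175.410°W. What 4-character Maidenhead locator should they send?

Shift to the Maidenhead origin (180°W, 90°S): lon 4.59, lat 137.63.
Field: lon ⌊4.59/20⌋ = 0 → A; lat ⌊137.63/10⌋ = 13 → N.
Square: lon ⌊4.59/2⌋ = 2; lat ⌊7.63/1⌋ = 7.

AN27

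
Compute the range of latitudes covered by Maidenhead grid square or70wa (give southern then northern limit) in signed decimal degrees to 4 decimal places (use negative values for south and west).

80.0000, 80.0417

Field O=14, R=17: +14·20° lon, +17·10° lat → SW at lon 100°, lat 80°.
Square 7, 0: +7·2° lon, +0·1° lat → SW at lon 114°, lat 80°.
Subsquare w=22, a=0: +22·0.0833333° lon, +0·0.0416667° lat → SW at lon 115.833°, lat 80°.
Cell spans 0.0833333° lon × 0.0416667° lat.
south 80.0000, north 80.0417.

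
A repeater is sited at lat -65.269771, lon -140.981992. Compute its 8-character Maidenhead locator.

BC94mr25

Add 180° to longitude and 90° to latitude: 39.01801, 24.73023.
Field: lon ⌊39.01801/20⌋ = 1 → B; lat ⌊24.73023/10⌋ = 2 → C.
Square: lon ⌊19.01801/2⌋ = 9; lat ⌊4.73023/1⌋ = 4.
Subsquare: lon ⌊1.01801/0.0833333⌋ = 12 → m; lat ⌊0.73023/0.0416667⌋ = 17 → r.
Extended square: lon ⌊0.01801/0.00833333⌋ = 2; lat ⌊0.02190/0.00416667⌋ = 5.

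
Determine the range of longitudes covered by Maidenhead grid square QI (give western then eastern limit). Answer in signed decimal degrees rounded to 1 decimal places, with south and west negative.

Field Q=16, I=8: +16·20° lon, +8·10° lat → SW at lon 140°, lat -10°.
Cell spans 20° lon × 10° lat.
west 140.0, east 160.0.

140.0, 160.0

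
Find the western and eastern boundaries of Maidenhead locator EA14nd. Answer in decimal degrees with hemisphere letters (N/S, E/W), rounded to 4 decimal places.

Field E=4, A=0: +4·20° lon, +0·10° lat → SW at lon -100°, lat -90°.
Square 1, 4: +1·2° lon, +4·1° lat → SW at lon -98°, lat -86°.
Subsquare n=13, d=3: +13·0.0833333° lon, +3·0.0416667° lat → SW at lon -96.9167°, lat -85.875°.
Cell spans 0.0833333° lon × 0.0416667° lat.
west 96.9167° W, east 96.8333° W.

96.9167° W, 96.8333° W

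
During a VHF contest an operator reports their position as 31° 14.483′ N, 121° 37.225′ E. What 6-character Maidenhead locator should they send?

PM01tf

Offset from 180°W / 90°S: lon 301.6204°, lat 121.2414°.
Field: 301.6204/20 → 15 → P, 121.2414/10 → 12 → M; chars PM.
Square: 1.6204/2 → 0, 1.2414/1 → 1; chars 01.
Subsquare: 1.6204/0.0833333 → 19 → t, 0.2414/0.0416667 → 5 → f; chars tf.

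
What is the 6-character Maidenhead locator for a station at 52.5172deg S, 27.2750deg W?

HD67il

Offset from 180°W / 90°S: lon 152.7250°, lat 37.4828°.
Field: lon ⌊152.7250/20⌋ = 7 → H; lat ⌊37.4828/10⌋ = 3 → D.
Square: lon ⌊12.7250/2⌋ = 6; lat ⌊7.4828/1⌋ = 7.
Subsquare: lon ⌊0.7250/0.0833333⌋ = 8 → i; lat ⌊0.4828/0.0416667⌋ = 11 → l.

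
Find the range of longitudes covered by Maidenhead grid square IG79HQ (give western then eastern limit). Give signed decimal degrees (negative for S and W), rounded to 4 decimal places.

-5.4167, -5.3333

Field I=8, G=6: +8·20° lon, +6·10° lat → SW at lon -20°, lat -30°.
Square 7, 9: +7·2° lon, +9·1° lat → SW at lon -6°, lat -21°.
Subsquare h=7, q=16: +7·0.0833333° lon, +16·0.0416667° lat → SW at lon -5.41667°, lat -20.3333°.
Cell spans 0.0833333° lon × 0.0416667° lat.
west -5.4167, east -5.3333.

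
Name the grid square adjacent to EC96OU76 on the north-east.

Longitude extended square 7; +1 → 8.
Latitude extended square 6; +1 → 7.

EC96ou87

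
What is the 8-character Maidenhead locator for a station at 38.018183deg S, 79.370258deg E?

MF91qx45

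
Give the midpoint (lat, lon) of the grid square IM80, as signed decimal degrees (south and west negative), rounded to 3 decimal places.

Field I=8, M=12: +8·20° lon, +12·10° lat → SW at lon -20°, lat 30°.
Square 8, 0: +8·2° lon, +0·1° lat → SW at lon -4°, lat 30°.
Cell spans 2° lon × 1° lat. Centre is SW corner plus half of each.
latitude 30.500, longitude -3.000.

30.500, -3.000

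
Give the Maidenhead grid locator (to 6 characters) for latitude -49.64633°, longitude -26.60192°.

HE60qi

Add 180° to longitude and 90° to latitude: 153.3981, 40.3537.
Field: lon ⌊153.3981/20⌋ = 7 → H; lat ⌊40.3537/10⌋ = 4 → E.
Square: lon ⌊13.3981/2⌋ = 6; lat ⌊0.3537/1⌋ = 0.
Subsquare: lon ⌊1.3981/0.0833333⌋ = 16 → q; lat ⌊0.3537/0.0416667⌋ = 8 → i.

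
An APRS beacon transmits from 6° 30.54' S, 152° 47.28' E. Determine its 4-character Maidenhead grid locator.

Add 180° to longitude and 90° to latitude: 332.79, 83.49.
Field: 332.79/20 → 16 → Q, 83.49/10 → 8 → I; chars QI.
Square: 12.79/2 → 6, 3.49/1 → 3; chars 63.

QI63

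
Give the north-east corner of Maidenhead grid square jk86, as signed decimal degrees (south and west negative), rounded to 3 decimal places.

17.000, 18.000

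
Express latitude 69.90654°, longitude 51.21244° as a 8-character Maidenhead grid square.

LP59ov57

Add 180° to longitude and 90° to latitude: 231.21244, 159.90654.
Field: lon ⌊231.21244/20⌋ = 11 → L; lat ⌊159.90654/10⌋ = 15 → P.
Square: lon ⌊11.21244/2⌋ = 5; lat ⌊9.90654/1⌋ = 9.
Subsquare: lon ⌊1.21244/0.0833333⌋ = 14 → o; lat ⌊0.90654/0.0416667⌋ = 21 → v.
Extended square: lon ⌊0.04577/0.00833333⌋ = 5; lat ⌊0.03154/0.00416667⌋ = 7.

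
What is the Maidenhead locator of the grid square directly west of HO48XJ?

HO48wj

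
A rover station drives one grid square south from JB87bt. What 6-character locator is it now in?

JB87bs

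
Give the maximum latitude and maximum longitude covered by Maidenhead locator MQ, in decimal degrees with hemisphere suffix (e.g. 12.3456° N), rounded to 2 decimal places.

Field M=12, Q=16: +12·20° lon, +16·10° lat → SW at lon 60°, lat 70°.
Cell spans 20° lon × 10° lat. NE corner is SW corner plus one full cell.
latitude 80.00° N, longitude 80.00° E.

80.00° N, 80.00° E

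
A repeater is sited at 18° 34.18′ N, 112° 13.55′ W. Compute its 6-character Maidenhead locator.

DK38vn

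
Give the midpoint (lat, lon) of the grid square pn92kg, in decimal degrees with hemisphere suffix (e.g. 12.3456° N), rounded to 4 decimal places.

Field P=15, N=13: +15·20° lon, +13·10° lat → SW at lon 120°, lat 40°.
Square 9, 2: +9·2° lon, +2·1° lat → SW at lon 138°, lat 42°.
Subsquare k=10, g=6: +10·0.0833333° lon, +6·0.0416667° lat → SW at lon 138.833°, lat 42.25°.
Cell spans 0.0833333° lon × 0.0416667° lat. Centre is SW corner plus half of each.
latitude 42.2708° N, longitude 138.8750° E.

42.2708° N, 138.8750° E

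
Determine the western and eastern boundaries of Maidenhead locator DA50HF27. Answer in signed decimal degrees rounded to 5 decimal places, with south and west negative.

-109.40000, -109.39167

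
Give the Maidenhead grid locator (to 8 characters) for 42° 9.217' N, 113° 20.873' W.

DN32hd86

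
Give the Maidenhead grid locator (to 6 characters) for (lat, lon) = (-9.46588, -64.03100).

FI70xm

Offset from 180°W / 90°S: lon 115.9690°, lat 80.5341°.
Field (20°×10°, letters A–R): 115.9690/20 → 5 → F, 80.5341/10 → 8 → I; chars FI.
Square (2°×1°, digits 0–9): 15.9690/2 → 7, 0.5341/1 → 0; chars 70.
Subsquare (5′×2.5′, letters a–x): 1.9690/0.0833333 → 23 → x, 0.5341/0.0416667 → 12 → m; chars xm.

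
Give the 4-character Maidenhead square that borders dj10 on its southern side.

Latitude square 0; −1 → -1, wraps to 9, carry into field.
Latitude field J = 9; −1 → 8 = I.
The longitude characters are unchanged.

DI19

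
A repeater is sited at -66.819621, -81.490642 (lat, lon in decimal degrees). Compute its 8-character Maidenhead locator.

Shift to the Maidenhead origin (180°W, 90°S): lon 98.50936, lat 23.18038.
Field: 98.50936/20 → 4 → E, 23.18038/10 → 2 → C; chars EC.
Square: 18.50936/2 → 9, 3.18038/1 → 3; chars 93.
Subsquare: 0.50936/0.0833333 → 6 → g, 0.18038/0.0416667 → 4 → e; chars ge.
Extended square: 0.00936/0.00833333 → 1, 0.01371/0.00416667 → 3; chars 13.

EC93ge13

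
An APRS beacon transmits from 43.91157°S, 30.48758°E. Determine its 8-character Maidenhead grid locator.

Offset from 180°W / 90°S: lon 210.48758°, lat 46.08843°.
Field: 210.48758/20 → 10 → K, 46.08843/10 → 4 → E; chars KE.
Square: 10.48758/2 → 5, 6.08843/1 → 6; chars 56.
Subsquare: 0.48758/0.0833333 → 5 → f, 0.08843/0.0416667 → 2 → c; chars fc.
Extended square: 0.07091/0.00833333 → 8, 0.00510/0.00416667 → 1; chars 81.

KE56fc81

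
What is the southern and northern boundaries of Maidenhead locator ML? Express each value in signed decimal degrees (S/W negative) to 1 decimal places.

Field M=12, L=11: +12·20° lon, +11·10° lat → SW at lon 60°, lat 20°.
Cell spans 20° lon × 10° lat.
south 20.0, north 30.0.

20.0, 30.0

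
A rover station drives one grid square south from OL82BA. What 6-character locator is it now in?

Latitude subsquare a = 0; −1 → -1, wraps to 23 = x, carry into square.
Latitude square 2; −1 → 1.
The longitude characters are unchanged.

OL81bx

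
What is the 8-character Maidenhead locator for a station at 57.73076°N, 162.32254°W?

Shift to the Maidenhead origin (180°W, 90°S): lon 17.67746, lat 147.73076.
Field (20°×10°, letters A–R): lon ⌊17.67746/20⌋ = 0 → A; lat ⌊147.73076/10⌋ = 14 → O.
Square (2°×1°, digits 0–9): lon ⌊17.67746/2⌋ = 8; lat ⌊7.73076/1⌋ = 7.
Subsquare (5′×2.5′, letters a–x): lon ⌊1.67746/0.0833333⌋ = 20 → u; lat ⌊0.73076/0.0416667⌋ = 17 → r.
Extended square (30″×15″, digits 0–9): lon ⌊0.01079/0.00833333⌋ = 1; lat ⌊0.02243/0.00416667⌋ = 5.

AO87ur15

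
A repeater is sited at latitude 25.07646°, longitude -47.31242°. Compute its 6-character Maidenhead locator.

GL65ib

Shift to the Maidenhead origin (180°W, 90°S): lon 132.6876, lat 115.0765.
Field: lon ⌊132.6876/20⌋ = 6 → G; lat ⌊115.0765/10⌋ = 11 → L.
Square: lon ⌊12.6876/2⌋ = 6; lat ⌊5.0765/1⌋ = 5.
Subsquare: lon ⌊0.6876/0.0833333⌋ = 8 → i; lat ⌊0.0765/0.0416667⌋ = 1 → b.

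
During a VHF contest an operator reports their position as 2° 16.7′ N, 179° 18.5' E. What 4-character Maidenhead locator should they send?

RJ92

Offset from 180°W / 90°S: lon 359.31°, lat 92.28°.
Field (20°×10°, letters A–R): lon ⌊359.31/20⌋ = 17 → R; lat ⌊92.28/10⌋ = 9 → J.
Square (2°×1°, digits 0–9): lon ⌊19.31/2⌋ = 9; lat ⌊2.28/1⌋ = 2.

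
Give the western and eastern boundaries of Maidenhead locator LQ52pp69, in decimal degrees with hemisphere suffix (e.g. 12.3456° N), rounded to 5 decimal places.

51.30000° E, 51.30833° E

Field L=11, Q=16: +11·20° lon, +16·10° lat → SW at lon 40°, lat 70°.
Square 5, 2: +5·2° lon, +2·1° lat → SW at lon 50°, lat 72°.
Subsquare p=15, p=15: +15·0.0833333° lon, +15·0.0416667° lat → SW at lon 51.25°, lat 72.625°.
Extended square 6, 9: +6·0.00833333° lon, +9·0.00416667° lat → SW at lon 51.3°, lat 72.6625°.
Cell spans 0.00833333° lon × 0.00416667° lat.
west 51.30000° E, east 51.30833° E.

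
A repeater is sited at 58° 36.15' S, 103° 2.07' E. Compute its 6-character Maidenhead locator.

Add 180° to longitude and 90° to latitude: 283.0345, 31.3975.
Field: 283.0345/20 → 14 → O, 31.3975/10 → 3 → D; chars OD.
Square: 3.0345/2 → 1, 1.3975/1 → 1; chars 11.
Subsquare: 1.0345/0.0833333 → 12 → m, 0.3975/0.0416667 → 9 → j; chars mj.

OD11mj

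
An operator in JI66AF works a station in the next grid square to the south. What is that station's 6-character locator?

Latitude subsquare f = 5; −1 → 4 = e.
The longitude characters are unchanged.

JI66ae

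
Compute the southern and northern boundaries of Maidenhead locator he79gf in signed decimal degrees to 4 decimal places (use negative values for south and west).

Field H=7, E=4: +7·20° lon, +4·10° lat → SW at lon -40°, lat -50°.
Square 7, 9: +7·2° lon, +9·1° lat → SW at lon -26°, lat -41°.
Subsquare g=6, f=5: +6·0.0833333° lon, +5·0.0416667° lat → SW at lon -25.5°, lat -40.7917°.
Cell spans 0.0833333° lon × 0.0416667° lat.
south -40.7917, north -40.7500.

-40.7917, -40.7500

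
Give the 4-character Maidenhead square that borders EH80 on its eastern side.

Longitude square 8; +1 → 9.
The latitude characters are unchanged.

EH90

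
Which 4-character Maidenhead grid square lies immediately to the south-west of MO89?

MO78

Longitude square 8; −1 → 7.
Latitude square 9; −1 → 8.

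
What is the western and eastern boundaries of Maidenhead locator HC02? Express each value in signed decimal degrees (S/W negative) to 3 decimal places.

-40.000, -38.000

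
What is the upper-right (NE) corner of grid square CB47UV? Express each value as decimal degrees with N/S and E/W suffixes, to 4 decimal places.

Field C=2, B=1: +2·20° lon, +1·10° lat → SW at lon -140°, lat -80°.
Square 4, 7: +4·2° lon, +7·1° lat → SW at lon -132°, lat -73°.
Subsquare u=20, v=21: +20·0.0833333° lon, +21·0.0416667° lat → SW at lon -130.333°, lat -72.125°.
Cell spans 0.0833333° lon × 0.0416667° lat. NE corner is SW corner plus one full cell.
latitude 72.0833° S, longitude 130.2500° W.

72.0833° S, 130.2500° W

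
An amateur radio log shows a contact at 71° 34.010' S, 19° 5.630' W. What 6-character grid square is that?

IB08kk

Add 180° to longitude and 90° to latitude: 160.9062, 18.4332.
Field: lon ⌊160.9062/20⌋ = 8 → I; lat ⌊18.4332/10⌋ = 1 → B.
Square: lon ⌊0.9062/2⌋ = 0; lat ⌊8.4332/1⌋ = 8.
Subsquare: lon ⌊0.9062/0.0833333⌋ = 10 → k; lat ⌊0.4332/0.0416667⌋ = 10 → k.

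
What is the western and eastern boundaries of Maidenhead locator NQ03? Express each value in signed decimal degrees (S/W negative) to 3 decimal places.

80.000, 82.000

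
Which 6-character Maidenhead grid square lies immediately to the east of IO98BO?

IO98co

Longitude subsquare b = 1; +1 → 2 = c.
The latitude characters are unchanged.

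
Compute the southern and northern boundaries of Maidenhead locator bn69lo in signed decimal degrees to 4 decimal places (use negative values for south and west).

49.5833, 49.6250

Field B=1, N=13: +1·20° lon, +13·10° lat → SW at lon -160°, lat 40°.
Square 6, 9: +6·2° lon, +9·1° lat → SW at lon -148°, lat 49°.
Subsquare l=11, o=14: +11·0.0833333° lon, +14·0.0416667° lat → SW at lon -147.083°, lat 49.5833°.
Cell spans 0.0833333° lon × 0.0416667° lat.
south 49.5833, north 49.6250.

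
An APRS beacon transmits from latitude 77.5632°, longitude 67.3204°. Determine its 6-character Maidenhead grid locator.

Shift to the Maidenhead origin (180°W, 90°S): lon 247.3204, lat 167.5632.
Field (20°×10°, letters A–R): 247.3204/20 → 12 → M, 167.5632/10 → 16 → Q; chars MQ.
Square (2°×1°, digits 0–9): 7.3204/2 → 3, 7.5632/1 → 7; chars 37.
Subsquare (5′×2.5′, letters a–x): 1.3204/0.0833333 → 15 → p, 0.5632/0.0416667 → 13 → n; chars pn.

MQ37pn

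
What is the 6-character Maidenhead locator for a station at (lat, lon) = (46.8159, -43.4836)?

GN86gt

Shift to the Maidenhead origin (180°W, 90°S): lon 136.5164, lat 136.8159.
Field: lon ⌊136.5164/20⌋ = 6 → G; lat ⌊136.8159/10⌋ = 13 → N.
Square: lon ⌊16.5164/2⌋ = 8; lat ⌊6.8159/1⌋ = 6.
Subsquare: lon ⌊0.5164/0.0833333⌋ = 6 → g; lat ⌊0.8159/0.0416667⌋ = 19 → t.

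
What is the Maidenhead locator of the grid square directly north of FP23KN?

Latitude subsquare n = 13; +1 → 14 = o.
The longitude characters are unchanged.

FP23ko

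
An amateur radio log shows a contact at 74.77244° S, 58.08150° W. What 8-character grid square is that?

GB05xf04

Add 180° to longitude and 90° to latitude: 121.91850, 15.22756.
Field: lon ⌊121.91850/20⌋ = 6 → G; lat ⌊15.22756/10⌋ = 1 → B.
Square: lon ⌊1.91850/2⌋ = 0; lat ⌊5.22756/1⌋ = 5.
Subsquare: lon ⌊1.91850/0.0833333⌋ = 23 → x; lat ⌊0.22756/0.0416667⌋ = 5 → f.
Extended square: lon ⌊0.00183/0.00833333⌋ = 0; lat ⌊0.01923/0.00416667⌋ = 4.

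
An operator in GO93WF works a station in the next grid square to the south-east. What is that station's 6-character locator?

GO93xe

Longitude subsquare w = 22; +1 → 23 = x.
Latitude subsquare f = 5; −1 → 4 = e.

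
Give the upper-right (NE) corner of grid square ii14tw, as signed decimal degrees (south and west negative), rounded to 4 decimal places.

Field I=8, I=8: +8·20° lon, +8·10° lat → SW at lon -20°, lat -10°.
Square 1, 4: +1·2° lon, +4·1° lat → SW at lon -18°, lat -6°.
Subsquare t=19, w=22: +19·0.0833333° lon, +22·0.0416667° lat → SW at lon -16.4167°, lat -5.08333°.
Cell spans 0.0833333° lon × 0.0416667° lat. NE corner is SW corner plus one full cell.
latitude -5.0417, longitude -16.3333.

-5.0417, -16.3333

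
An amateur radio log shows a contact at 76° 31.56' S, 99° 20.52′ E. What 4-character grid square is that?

NB93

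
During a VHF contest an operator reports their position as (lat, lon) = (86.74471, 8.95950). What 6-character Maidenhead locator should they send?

Shift to the Maidenhead origin (180°W, 90°S): lon 188.9595, lat 176.7447.
Field: lon ⌊188.9595/20⌋ = 9 → J; lat ⌊176.7447/10⌋ = 17 → R.
Square: lon ⌊8.9595/2⌋ = 4; lat ⌊6.7447/1⌋ = 6.
Subsquare: lon ⌊0.9595/0.0833333⌋ = 11 → l; lat ⌊0.7447/0.0416667⌋ = 17 → r.

JR46lr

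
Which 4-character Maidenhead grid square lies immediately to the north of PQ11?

Latitude square 1; +1 → 2.
The longitude characters are unchanged.

PQ12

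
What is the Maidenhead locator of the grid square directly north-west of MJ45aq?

MJ35xr

Longitude subsquare a = 0; −1 → -1, wraps to 23 = x, carry into square.
Longitude square 4; −1 → 3.
Latitude subsquare q = 16; +1 → 17 = r.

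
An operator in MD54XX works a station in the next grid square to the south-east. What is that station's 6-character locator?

MD64aw

Longitude subsquare x = 23; +1 → 24, wraps to 0 = a, carry into square.
Longitude square 5; +1 → 6.
Latitude subsquare x = 23; −1 → 22 = w.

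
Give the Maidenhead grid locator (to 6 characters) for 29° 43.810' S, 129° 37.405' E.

PG40tg

Offset from 180°W / 90°S: lon 309.6234°, lat 60.2698°.
Field (20°×10°, letters A–R): lon ⌊309.6234/20⌋ = 15 → P; lat ⌊60.2698/10⌋ = 6 → G.
Square (2°×1°, digits 0–9): lon ⌊9.6234/2⌋ = 4; lat ⌊0.2698/1⌋ = 0.
Subsquare (5′×2.5′, letters a–x): lon ⌊1.6234/0.0833333⌋ = 19 → t; lat ⌊0.2698/0.0416667⌋ = 6 → g.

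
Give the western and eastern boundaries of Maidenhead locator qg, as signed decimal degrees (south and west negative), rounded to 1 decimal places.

140.0, 160.0

Field Q=16, G=6: +16·20° lon, +6·10° lat → SW at lon 140°, lat -30°.
Cell spans 20° lon × 10° lat.
west 140.0, east 160.0.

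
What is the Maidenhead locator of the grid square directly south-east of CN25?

Longitude square 2; +1 → 3.
Latitude square 5; −1 → 4.

CN34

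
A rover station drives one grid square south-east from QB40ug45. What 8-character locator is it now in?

QB40ug54

Longitude extended square 4; +1 → 5.
Latitude extended square 5; −1 → 4.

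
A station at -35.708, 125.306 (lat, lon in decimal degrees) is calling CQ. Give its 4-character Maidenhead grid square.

PF24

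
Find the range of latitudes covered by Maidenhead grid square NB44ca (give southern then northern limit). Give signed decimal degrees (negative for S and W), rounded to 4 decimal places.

-76.0000, -75.9583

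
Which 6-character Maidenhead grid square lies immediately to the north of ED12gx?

ED13ga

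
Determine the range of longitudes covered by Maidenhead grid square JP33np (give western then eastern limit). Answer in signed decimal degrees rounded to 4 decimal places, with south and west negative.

7.0833, 7.1667

Field J=9, P=15: +9·20° lon, +15·10° lat → SW at lon 0°, lat 60°.
Square 3, 3: +3·2° lon, +3·1° lat → SW at lon 6°, lat 63°.
Subsquare n=13, p=15: +13·0.0833333° lon, +15·0.0416667° lat → SW at lon 7.08333°, lat 63.625°.
Cell spans 0.0833333° lon × 0.0416667° lat.
west 7.0833, east 7.1667.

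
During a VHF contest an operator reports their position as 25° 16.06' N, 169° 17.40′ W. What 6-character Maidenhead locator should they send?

AL55ig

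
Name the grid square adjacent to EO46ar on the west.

EO36xr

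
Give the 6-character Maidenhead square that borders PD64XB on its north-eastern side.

Longitude subsquare x = 23; +1 → 24, wraps to 0 = a, carry into square.
Longitude square 6; +1 → 7.
Latitude subsquare b = 1; +1 → 2 = c.

PD74ac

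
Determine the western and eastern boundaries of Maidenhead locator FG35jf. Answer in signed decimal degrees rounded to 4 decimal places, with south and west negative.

-73.2500, -73.1667

Field F=5, G=6: +5·20° lon, +6·10° lat → SW at lon -80°, lat -30°.
Square 3, 5: +3·2° lon, +5·1° lat → SW at lon -74°, lat -25°.
Subsquare j=9, f=5: +9·0.0833333° lon, +5·0.0416667° lat → SW at lon -73.25°, lat -24.7917°.
Cell spans 0.0833333° lon × 0.0416667° lat.
west -73.2500, east -73.1667.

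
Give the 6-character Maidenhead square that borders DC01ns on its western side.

Longitude subsquare n = 13; −1 → 12 = m.
The latitude characters are unchanged.

DC01ms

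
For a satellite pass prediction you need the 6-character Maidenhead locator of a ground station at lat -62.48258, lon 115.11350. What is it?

Offset from 180°W / 90°S: lon 295.1135°, lat 27.5174°.
Field: 295.1135/20 → 14 → O, 27.5174/10 → 2 → C; chars OC.
Square: 15.1135/2 → 7, 7.5174/1 → 7; chars 77.
Subsquare: 1.1135/0.0833333 → 13 → n, 0.5174/0.0416667 → 12 → m; chars nm.

OC77nm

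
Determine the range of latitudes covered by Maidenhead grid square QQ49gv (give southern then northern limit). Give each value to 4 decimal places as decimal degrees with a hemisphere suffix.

Field Q=16, Q=16: +16·20° lon, +16·10° lat → SW at lon 140°, lat 70°.
Square 4, 9: +4·2° lon, +9·1° lat → SW at lon 148°, lat 79°.
Subsquare g=6, v=21: +6·0.0833333° lon, +21·0.0416667° lat → SW at lon 148.5°, lat 79.875°.
Cell spans 0.0833333° lon × 0.0416667° lat.
south 79.8750° N, north 79.9167° N.

79.8750° N, 79.9167° N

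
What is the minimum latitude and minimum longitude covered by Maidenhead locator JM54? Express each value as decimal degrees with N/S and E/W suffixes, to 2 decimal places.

34.00° N, 10.00° E

Field J=9, M=12: +9·20° lon, +12·10° lat → SW at lon 0°, lat 30°.
Square 5, 4: +5·2° lon, +4·1° lat → SW at lon 10°, lat 34°.
latitude 34.00° N, longitude 10.00° E.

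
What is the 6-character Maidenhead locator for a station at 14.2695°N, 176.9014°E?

RK84kg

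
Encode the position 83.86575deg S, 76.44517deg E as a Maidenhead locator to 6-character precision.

Offset from 180°W / 90°S: lon 256.4452°, lat 6.1342°.
Field: 256.4452/20 → 12 → M, 6.1342/10 → 0 → A; chars MA.
Square: 16.4452/2 → 8, 6.1342/1 → 6; chars 86.
Subsquare: 0.4452/0.0833333 → 5 → f, 0.1342/0.0416667 → 3 → d; chars fd.

MA86fd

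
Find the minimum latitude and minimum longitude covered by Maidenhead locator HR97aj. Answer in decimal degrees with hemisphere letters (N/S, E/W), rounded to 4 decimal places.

Field H=7, R=17: +7·20° lon, +17·10° lat → SW at lon -40°, lat 80°.
Square 9, 7: +9·2° lon, +7·1° lat → SW at lon -22°, lat 87°.
Subsquare a=0, j=9: +0·0.0833333° lon, +9·0.0416667° lat → SW at lon -22°, lat 87.375°.
latitude 87.3750° N, longitude 22.0000° W.

87.3750° N, 22.0000° W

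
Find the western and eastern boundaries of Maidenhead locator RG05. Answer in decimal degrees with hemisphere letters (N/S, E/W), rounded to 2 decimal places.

160.00° E, 162.00° E

Field R=17, G=6: +17·20° lon, +6·10° lat → SW at lon 160°, lat -30°.
Square 0, 5: +0·2° lon, +5·1° lat → SW at lon 160°, lat -25°.
Cell spans 2° lon × 1° lat.
west 160.00° E, east 162.00° E.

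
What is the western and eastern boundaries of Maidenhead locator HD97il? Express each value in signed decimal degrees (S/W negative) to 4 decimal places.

-21.3333, -21.2500

Field H=7, D=3: +7·20° lon, +3·10° lat → SW at lon -40°, lat -60°.
Square 9, 7: +9·2° lon, +7·1° lat → SW at lon -22°, lat -53°.
Subsquare i=8, l=11: +8·0.0833333° lon, +11·0.0416667° lat → SW at lon -21.3333°, lat -52.5417°.
Cell spans 0.0833333° lon × 0.0416667° lat.
west -21.3333, east -21.2500.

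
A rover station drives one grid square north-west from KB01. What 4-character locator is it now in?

Longitude square 0; −1 → -1, wraps to 9, carry into field.
Longitude field K = 10; −1 → 9 = J.
Latitude square 1; +1 → 2.

JB92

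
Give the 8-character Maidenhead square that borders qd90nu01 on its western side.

QD90mu91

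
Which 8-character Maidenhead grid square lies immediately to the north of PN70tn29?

PN70to20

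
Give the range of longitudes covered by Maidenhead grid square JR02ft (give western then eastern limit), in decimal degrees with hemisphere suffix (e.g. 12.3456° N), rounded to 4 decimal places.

Field J=9, R=17: +9·20° lon, +17·10° lat → SW at lon 0°, lat 80°.
Square 0, 2: +0·2° lon, +2·1° lat → SW at lon 0°, lat 82°.
Subsquare f=5, t=19: +5·0.0833333° lon, +19·0.0416667° lat → SW at lon 0.416667°, lat 82.7917°.
Cell spans 0.0833333° lon × 0.0416667° lat.
west 0.4167° E, east 0.5000° E.

0.4167° E, 0.5000° E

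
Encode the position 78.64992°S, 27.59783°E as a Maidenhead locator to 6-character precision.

Add 180° to longitude and 90° to latitude: 207.5978, 11.3501.
Field (20°×10°, letters A–R): lon ⌊207.5978/20⌋ = 10 → K; lat ⌊11.3501/10⌋ = 1 → B.
Square (2°×1°, digits 0–9): lon ⌊7.5978/2⌋ = 3; lat ⌊1.3501/1⌋ = 1.
Subsquare (5′×2.5′, letters a–x): lon ⌊1.5978/0.0833333⌋ = 19 → t; lat ⌊0.3501/0.0416667⌋ = 8 → i.

KB31ti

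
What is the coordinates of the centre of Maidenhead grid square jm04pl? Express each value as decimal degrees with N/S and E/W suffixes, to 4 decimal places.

34.4792° N, 1.2917° E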